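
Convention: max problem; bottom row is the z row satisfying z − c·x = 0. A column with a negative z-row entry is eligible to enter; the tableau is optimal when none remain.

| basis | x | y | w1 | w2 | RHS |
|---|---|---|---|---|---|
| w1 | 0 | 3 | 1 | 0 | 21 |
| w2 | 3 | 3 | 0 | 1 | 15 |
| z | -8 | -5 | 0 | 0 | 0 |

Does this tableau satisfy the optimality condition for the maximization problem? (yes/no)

The z-row has a negative entry -8 in column x, so it is not optimal.

no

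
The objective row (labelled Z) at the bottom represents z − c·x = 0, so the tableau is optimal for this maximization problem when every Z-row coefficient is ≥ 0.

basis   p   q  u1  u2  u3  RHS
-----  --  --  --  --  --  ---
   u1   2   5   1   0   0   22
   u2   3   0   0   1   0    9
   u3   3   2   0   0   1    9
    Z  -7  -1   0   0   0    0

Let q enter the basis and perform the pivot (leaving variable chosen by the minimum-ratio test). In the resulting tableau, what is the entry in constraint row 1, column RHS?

Ratio test on column q — row 1: 22/5 = 22/5; row 2: entry 0 ≤ 0; row 3: 9/2 = 9/2. Minimum is 22/5 at row 1 (u1 leaves); pivot element 5.
Divide row 1 by 5; eliminate column q from the other rows.
In the new row 1, the RHS entry is the old entry divided by the pivot: 22/5 = 22/5.

22/5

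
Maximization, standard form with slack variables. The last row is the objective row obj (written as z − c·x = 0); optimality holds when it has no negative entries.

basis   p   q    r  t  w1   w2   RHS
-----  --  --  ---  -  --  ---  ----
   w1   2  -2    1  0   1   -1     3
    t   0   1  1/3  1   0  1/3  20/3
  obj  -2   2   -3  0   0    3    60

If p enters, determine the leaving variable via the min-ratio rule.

w1

Column p entries and ratios — w1: 3/2 = 3/2; t: 0 ≤ 0, skip.
Smallest ratio is 3/2 in the row of w1, so w1 leaves.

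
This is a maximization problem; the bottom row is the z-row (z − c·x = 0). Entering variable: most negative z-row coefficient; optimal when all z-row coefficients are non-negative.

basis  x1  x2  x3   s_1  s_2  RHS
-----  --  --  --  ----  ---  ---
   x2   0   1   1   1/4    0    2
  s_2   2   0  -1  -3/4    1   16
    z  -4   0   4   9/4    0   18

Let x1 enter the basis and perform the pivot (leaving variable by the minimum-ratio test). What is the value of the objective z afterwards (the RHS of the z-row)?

50

Ratio test on column x1 — row 1: entry 0 ≤ 0; row 2: 16/2 = 8. Minimum is 8 at row 2 (s_2 leaves); pivot element 2.
Pivot on row 2; the z-row RHS becomes 18 − (-4)·8 = 50.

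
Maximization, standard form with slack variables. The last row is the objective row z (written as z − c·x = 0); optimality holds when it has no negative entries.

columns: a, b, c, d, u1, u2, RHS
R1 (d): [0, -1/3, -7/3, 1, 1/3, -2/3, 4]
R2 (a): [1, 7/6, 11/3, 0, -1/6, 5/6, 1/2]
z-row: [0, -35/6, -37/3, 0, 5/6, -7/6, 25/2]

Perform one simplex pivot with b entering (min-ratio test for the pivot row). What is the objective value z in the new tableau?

15

Ratio test on column b — row 1: entry -1/3 ≤ 0; row 2: (1/2)/(7/6) = 3/7. Minimum is 3/7 at row 2 (a leaves); pivot element 7/6.
Pivot on row 2; the z-row RHS becomes 25/2 − (-35/6)·(3/7) = 15.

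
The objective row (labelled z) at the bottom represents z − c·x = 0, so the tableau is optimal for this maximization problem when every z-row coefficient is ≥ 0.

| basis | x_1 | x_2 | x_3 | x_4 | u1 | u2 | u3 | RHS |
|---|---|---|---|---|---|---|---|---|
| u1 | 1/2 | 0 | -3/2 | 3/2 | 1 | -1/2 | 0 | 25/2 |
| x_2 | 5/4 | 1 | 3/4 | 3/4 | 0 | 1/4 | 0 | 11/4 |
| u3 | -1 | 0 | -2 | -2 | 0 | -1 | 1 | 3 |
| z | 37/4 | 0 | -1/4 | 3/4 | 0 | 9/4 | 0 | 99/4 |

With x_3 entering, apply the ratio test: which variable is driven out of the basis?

Column x_3 entries and ratios — u1: -3/2 ≤ 0, skip; x_2: (11/4)/(3/4) = 11/3; u3: -2 ≤ 0, skip.
Smallest ratio is 11/3 in the row of x_2, so x_2 leaves.

x_2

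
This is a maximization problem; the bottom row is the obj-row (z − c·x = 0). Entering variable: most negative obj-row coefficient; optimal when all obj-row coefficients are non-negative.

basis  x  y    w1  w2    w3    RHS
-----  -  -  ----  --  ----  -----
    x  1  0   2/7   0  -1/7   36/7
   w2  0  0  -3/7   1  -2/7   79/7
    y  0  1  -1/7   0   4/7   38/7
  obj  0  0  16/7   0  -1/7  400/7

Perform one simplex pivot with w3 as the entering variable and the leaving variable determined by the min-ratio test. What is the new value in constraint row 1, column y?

1/4

Ratio test on column w3 — row 1: entry -1/7 ≤ 0; row 2: entry -2/7 ≤ 0; row 3: (38/7)/(4/7) = 19/2. Minimum is 19/2 at row 3 (y leaves); pivot element 4/7.
Divide row 3 by 4/7; eliminate column w3 from the other rows.
Row 1 update in column y: 0 − (-1/7)·(7/4) = 1/4.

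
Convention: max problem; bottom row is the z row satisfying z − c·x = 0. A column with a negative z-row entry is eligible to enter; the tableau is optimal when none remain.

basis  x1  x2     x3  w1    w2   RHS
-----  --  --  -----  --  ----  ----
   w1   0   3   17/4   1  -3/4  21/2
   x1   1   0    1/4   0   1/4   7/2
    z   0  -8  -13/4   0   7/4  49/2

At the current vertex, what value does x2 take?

x2 is not in the basis, so in the current basic feasible solution x2 = 0.

0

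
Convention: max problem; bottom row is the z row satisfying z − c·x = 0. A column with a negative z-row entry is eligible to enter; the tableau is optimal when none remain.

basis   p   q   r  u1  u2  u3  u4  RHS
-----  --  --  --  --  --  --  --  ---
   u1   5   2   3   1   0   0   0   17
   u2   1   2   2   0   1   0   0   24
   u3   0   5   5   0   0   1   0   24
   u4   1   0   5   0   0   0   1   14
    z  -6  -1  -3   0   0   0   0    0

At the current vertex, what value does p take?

0

p is not in the basis, so in the current basic feasible solution p = 0.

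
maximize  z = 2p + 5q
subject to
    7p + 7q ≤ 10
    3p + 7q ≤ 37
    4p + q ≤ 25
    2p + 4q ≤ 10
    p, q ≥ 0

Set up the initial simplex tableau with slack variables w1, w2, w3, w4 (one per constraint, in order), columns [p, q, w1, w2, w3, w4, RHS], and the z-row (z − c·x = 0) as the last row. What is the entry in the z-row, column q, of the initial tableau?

The z-row carries the negated objective coefficients: the q entry is -5.

-5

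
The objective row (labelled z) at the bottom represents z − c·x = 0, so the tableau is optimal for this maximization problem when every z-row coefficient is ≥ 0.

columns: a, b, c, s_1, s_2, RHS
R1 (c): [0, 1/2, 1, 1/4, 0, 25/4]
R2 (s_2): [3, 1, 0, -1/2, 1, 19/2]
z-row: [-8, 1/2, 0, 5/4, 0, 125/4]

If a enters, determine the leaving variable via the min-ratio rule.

s_2

Column a entries and ratios — c: 0 ≤ 0, skip; s_2: (19/2)/3 = 19/6.
Smallest ratio is 19/6 in the row of s_2, so s_2 leaves.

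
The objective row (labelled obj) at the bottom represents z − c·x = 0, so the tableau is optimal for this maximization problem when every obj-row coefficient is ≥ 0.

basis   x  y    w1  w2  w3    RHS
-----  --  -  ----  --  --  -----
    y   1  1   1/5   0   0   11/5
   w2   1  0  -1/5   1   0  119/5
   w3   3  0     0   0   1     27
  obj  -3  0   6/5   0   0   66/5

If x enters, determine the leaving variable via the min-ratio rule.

y

Column x entries and ratios — y: (11/5)/1 = 11/5; w2: (119/5)/1 = 119/5; w3: 27/3 = 9.
Smallest ratio is 11/5 in the row of y, so y leaves.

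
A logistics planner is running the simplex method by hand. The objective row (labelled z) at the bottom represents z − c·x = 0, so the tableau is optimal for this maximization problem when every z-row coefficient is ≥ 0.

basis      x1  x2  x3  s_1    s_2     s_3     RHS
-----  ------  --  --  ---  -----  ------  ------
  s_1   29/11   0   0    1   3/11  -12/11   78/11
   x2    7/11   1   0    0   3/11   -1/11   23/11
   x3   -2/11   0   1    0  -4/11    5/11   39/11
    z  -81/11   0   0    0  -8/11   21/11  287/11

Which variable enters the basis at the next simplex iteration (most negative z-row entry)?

x1

Negative z-row entries: x1: -81/11, s_2: -8/11.
The most negative is -81/11 in column x1, so x1 enters.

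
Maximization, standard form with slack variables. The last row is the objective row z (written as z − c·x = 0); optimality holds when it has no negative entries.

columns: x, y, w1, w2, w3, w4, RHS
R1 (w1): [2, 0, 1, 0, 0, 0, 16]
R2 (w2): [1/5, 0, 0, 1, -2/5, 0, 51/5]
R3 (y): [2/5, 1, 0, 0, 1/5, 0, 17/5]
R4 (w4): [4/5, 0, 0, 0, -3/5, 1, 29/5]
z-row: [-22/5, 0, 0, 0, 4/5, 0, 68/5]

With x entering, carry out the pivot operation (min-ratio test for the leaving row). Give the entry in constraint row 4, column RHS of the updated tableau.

29/4

Ratio test on column x — row 1: 16/2 = 8; row 2: (51/5)/(1/5) = 51; row 3: (17/5)/(2/5) = 17/2; row 4: (29/5)/(4/5) = 29/4. Minimum is 29/4 at row 4 (w4 leaves); pivot element 4/5.
Divide row 4 by 4/5; eliminate column x from the other rows.
In the new row 4, the RHS entry is the old entry divided by the pivot: (29/5)/(4/5) = 29/4.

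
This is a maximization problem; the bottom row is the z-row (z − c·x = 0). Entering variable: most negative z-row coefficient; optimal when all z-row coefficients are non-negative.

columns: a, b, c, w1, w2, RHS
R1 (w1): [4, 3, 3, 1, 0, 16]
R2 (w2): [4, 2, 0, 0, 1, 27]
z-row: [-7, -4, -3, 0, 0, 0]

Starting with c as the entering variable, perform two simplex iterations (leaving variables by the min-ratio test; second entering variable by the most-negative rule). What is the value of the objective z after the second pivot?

Ratio test on column c — row 1: 16/3 = 16/3; row 2: entry 0 ≤ 0. Minimum is 16/3 at row 1 (w1 leaves); pivot element 3.
Pivot on row 1; the z-row RHS becomes 0 − (-3)·(16/3) = 16.
Next entering variable (most negative z-row entry -3): a.
Ratio test on column a — row 1: (16/3)/(4/3) = 4; row 2: 27/4 = 27/4. Minimum is 4 at row 1 (c leaves); pivot element 4/3.
After the second pivot the z-row RHS is 16 − (-3)·4 = 28.

28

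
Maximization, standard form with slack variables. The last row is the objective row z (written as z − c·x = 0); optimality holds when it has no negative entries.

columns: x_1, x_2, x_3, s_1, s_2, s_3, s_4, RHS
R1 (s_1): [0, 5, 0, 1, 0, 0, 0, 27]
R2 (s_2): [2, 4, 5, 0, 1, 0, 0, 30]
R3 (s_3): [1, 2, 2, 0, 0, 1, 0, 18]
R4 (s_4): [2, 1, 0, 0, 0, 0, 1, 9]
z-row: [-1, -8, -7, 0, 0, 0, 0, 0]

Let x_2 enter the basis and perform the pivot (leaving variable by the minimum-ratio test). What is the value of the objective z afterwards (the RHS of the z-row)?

Ratio test on column x_2 — row 1: 27/5 = 27/5; row 2: 30/4 = 15/2; row 3: 18/2 = 9; row 4: 9/1 = 9. Minimum is 27/5 at row 1 (s_1 leaves); pivot element 5.
Pivot on row 1; the z-row RHS becomes 0 − (-8)·(27/5) = 216/5.

216/5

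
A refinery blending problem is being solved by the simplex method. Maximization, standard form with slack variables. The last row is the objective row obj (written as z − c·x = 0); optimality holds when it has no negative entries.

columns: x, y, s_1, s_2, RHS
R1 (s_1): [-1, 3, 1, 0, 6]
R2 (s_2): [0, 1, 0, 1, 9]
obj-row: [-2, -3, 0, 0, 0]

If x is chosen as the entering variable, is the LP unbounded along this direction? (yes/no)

yes

Every constraint-row entry in column x is ≤ 0, so increasing x is unbounded.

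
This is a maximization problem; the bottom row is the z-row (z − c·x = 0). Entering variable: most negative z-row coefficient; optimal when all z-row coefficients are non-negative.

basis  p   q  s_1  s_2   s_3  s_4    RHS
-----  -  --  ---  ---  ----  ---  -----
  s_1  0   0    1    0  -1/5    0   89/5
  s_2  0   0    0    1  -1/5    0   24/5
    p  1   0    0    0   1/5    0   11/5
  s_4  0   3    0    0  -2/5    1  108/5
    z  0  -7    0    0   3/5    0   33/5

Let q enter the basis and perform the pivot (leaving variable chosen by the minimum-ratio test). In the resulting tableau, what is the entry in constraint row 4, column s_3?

-2/15

Ratio test on column q — row 1: entry 0 ≤ 0; row 2: entry 0 ≤ 0; row 3: entry 0 ≤ 0; row 4: (108/5)/3 = 36/5. Minimum is 36/5 at row 4 (s_4 leaves); pivot element 3.
Divide row 4 by 3; eliminate column q from the other rows.
In the new row 4, the s_3 entry is the old entry divided by the pivot: (-2/5)/3 = -2/15.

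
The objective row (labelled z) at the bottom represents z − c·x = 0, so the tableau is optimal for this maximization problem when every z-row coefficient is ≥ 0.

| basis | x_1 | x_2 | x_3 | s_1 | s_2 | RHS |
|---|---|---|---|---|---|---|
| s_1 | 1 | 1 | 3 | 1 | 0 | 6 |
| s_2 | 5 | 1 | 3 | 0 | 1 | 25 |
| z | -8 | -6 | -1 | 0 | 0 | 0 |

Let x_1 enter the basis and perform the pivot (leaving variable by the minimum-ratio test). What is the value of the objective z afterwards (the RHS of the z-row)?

Ratio test on column x_1 — row 1: 6/1 = 6; row 2: 25/5 = 5. Minimum is 5 at row 2 (s_2 leaves); pivot element 5.
Pivot on row 2; the z-row RHS becomes 0 − (-8)·5 = 40.

40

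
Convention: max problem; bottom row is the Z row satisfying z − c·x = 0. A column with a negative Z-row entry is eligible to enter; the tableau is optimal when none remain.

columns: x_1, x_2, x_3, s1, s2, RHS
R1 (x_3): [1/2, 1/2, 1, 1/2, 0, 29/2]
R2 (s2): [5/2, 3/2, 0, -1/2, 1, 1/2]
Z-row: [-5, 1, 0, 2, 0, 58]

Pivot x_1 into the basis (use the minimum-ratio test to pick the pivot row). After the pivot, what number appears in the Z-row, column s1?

Ratio test on column x_1 — row 1: (29/2)/(1/2) = 29; row 2: (1/2)/(5/2) = 1/5. Minimum is 1/5 at row 2 (s2 leaves); pivot element 5/2.
Divide row 2 by 5/2; eliminate column x_1 from the other rows.
Z-row update in column s1: 2 − (-5)·(-1/5) = 1.

1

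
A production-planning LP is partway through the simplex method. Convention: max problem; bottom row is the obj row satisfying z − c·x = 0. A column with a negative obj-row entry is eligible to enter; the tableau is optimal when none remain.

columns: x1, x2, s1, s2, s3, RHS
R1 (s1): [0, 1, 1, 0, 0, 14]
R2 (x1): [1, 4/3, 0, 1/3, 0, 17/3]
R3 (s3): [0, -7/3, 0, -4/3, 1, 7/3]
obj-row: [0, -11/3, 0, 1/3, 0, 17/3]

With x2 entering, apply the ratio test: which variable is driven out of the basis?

Column x2 entries and ratios — s1: 14/1 = 14; x1: (17/3)/(4/3) = 17/4; s3: -7/3 ≤ 0, skip.
Smallest ratio is 17/4 in the row of x1, so x1 leaves.

x1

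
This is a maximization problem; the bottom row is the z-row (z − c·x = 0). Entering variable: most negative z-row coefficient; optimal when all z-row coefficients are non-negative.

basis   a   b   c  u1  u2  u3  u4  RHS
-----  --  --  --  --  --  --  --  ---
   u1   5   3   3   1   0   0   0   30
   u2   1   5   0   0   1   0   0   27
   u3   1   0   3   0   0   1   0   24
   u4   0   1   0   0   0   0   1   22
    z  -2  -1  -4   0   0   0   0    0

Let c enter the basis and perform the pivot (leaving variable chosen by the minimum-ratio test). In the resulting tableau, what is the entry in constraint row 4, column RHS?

Ratio test on column c — row 1: 30/3 = 10; row 2: entry 0 ≤ 0; row 3: 24/3 = 8; row 4: entry 0 ≤ 0. Minimum is 8 at row 3 (u3 leaves); pivot element 3.
Divide row 3 by 3; eliminate column c from the other rows.
Row 4 update in column RHS: 22 − 0·8 = 22.

22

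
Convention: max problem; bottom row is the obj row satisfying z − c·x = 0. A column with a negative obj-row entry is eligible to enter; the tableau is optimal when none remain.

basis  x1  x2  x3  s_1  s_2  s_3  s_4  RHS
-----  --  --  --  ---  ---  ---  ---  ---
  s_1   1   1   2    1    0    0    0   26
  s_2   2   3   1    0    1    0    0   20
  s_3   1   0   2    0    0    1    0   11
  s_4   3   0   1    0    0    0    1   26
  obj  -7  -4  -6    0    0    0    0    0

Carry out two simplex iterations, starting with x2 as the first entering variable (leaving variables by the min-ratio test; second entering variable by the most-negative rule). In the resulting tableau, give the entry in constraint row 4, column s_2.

Ratio test on column x2 — row 1: 26/1 = 26; row 2: 20/3 = 20/3; row 3: entry 0 ≤ 0; row 4: entry 0 ≤ 0. Minimum is 20/3 at row 2 (s_2 leaves); pivot element 3.
Divide row 2 by 3; eliminate column x2 from the other rows.
Second iteration: most negative obj-row entry is -14/3 in column x3, so x3 enters.
Ratio test on column x3 — row 1: (58/3)/(5/3) = 58/5; row 2: (20/3)/(1/3) = 20; row 3: 11/2 = 11/2; row 4: 26/1 = 26. Minimum is 11/2 at row 3 (s_3 leaves); pivot element 2.
Divide row 3 by 2; eliminate column x3 from the other rows.
After both pivots, the entry at constraint row 4, column s_2 is 0.

0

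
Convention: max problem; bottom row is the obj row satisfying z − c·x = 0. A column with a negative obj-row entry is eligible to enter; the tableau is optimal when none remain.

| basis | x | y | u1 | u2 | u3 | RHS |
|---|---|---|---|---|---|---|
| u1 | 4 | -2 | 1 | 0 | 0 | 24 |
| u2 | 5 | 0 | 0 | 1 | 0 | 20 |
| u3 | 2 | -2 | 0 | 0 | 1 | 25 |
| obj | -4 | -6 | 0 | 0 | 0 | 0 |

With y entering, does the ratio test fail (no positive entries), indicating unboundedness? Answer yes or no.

Every constraint-row entry in column y is ≤ 0, so increasing y is unbounded.

yes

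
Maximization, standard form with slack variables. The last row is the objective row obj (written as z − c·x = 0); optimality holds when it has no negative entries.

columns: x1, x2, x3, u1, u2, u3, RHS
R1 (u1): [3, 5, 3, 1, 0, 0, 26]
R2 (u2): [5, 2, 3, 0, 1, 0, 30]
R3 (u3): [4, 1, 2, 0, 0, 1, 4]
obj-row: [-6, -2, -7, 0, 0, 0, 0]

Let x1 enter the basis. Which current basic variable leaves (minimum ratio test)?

Column x1 entries and ratios — u1: 26/3 = 26/3; u2: 30/5 = 6; u3: 4/4 = 1.
Smallest ratio is 1 in the row of u3, so u3 leaves.

u3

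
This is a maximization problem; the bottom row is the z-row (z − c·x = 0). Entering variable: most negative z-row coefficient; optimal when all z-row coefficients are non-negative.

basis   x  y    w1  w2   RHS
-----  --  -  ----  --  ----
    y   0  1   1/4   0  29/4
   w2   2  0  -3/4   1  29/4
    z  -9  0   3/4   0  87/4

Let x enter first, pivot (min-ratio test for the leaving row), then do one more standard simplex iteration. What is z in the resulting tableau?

Ratio test on column x — row 1: entry 0 ≤ 0; row 2: (29/4)/2 = 29/8. Minimum is 29/8 at row 2 (w2 leaves); pivot element 2.
Pivot on row 2; the z-row RHS becomes 87/4 − (-9)·(29/8) = 435/8.
Next entering variable (most negative z-row entry -21/8): w1.
Ratio test on column w1 — row 1: (29/4)/(1/4) = 29; row 2: entry -3/8 ≤ 0. Minimum is 29 at row 1 (y leaves); pivot element 1/4.
After the second pivot the z-row RHS is 435/8 − (-21/8)·29 = 261/2.

261/2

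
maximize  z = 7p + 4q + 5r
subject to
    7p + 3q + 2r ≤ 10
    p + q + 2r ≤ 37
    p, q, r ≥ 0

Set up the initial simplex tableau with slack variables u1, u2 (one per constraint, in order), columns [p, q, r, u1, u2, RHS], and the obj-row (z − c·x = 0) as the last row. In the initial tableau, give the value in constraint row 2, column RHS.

The RHS of constraint 2 is b_2 = 37.

37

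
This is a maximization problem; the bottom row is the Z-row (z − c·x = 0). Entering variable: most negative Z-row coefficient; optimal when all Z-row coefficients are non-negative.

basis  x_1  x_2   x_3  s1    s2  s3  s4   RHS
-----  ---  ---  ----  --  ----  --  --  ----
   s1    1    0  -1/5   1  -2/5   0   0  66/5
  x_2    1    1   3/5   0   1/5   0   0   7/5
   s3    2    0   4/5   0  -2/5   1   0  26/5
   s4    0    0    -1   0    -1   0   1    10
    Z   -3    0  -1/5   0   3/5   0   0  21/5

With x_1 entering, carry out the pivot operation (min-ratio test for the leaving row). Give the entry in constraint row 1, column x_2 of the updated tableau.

-1

Ratio test on column x_1 — row 1: (66/5)/1 = 66/5; row 2: (7/5)/1 = 7/5; row 3: (26/5)/2 = 13/5; row 4: entry 0 ≤ 0. Minimum is 7/5 at row 2 (x_2 leaves); pivot element 1.
Divide row 2 by 1; eliminate column x_1 from the other rows.
Row 1 update in column x_2: 0 − 1·1 = -1.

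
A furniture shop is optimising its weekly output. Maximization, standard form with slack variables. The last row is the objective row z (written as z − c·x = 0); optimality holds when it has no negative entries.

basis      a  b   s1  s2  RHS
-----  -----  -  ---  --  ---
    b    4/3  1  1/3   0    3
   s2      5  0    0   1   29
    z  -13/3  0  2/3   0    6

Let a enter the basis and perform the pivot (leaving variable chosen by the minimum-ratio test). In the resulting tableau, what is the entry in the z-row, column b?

13/4

Ratio test on column a — row 1: 3/(4/3) = 9/4; row 2: 29/5 = 29/5. Minimum is 9/4 at row 1 (b leaves); pivot element 4/3.
Divide row 1 by 4/3; eliminate column a from the other rows.
z-row update in column b: 0 − (-13/3)·(3/4) = 13/4.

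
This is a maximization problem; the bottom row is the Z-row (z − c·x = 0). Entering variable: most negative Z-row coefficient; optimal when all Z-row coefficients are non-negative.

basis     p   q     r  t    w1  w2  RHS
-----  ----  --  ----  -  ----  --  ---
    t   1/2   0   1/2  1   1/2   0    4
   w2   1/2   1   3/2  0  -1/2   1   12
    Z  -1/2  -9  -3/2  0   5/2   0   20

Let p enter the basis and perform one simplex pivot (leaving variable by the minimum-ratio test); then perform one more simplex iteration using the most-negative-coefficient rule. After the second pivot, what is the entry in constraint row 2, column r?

1

Ratio test on column p — row 1: 4/(1/2) = 8; row 2: 12/(1/2) = 24. Minimum is 8 at row 1 (t leaves); pivot element 1/2.
Divide row 1 by 1/2; eliminate column p from the other rows.
Second iteration: most negative Z-row entry is -9 in column q, so q enters.
Ratio test on column q — row 1: entry 0 ≤ 0; row 2: 8/1 = 8. Minimum is 8 at row 2 (w2 leaves); pivot element 1.
Divide row 2 by 1; eliminate column q from the other rows.
After both pivots, the entry at constraint row 2, column r is 1.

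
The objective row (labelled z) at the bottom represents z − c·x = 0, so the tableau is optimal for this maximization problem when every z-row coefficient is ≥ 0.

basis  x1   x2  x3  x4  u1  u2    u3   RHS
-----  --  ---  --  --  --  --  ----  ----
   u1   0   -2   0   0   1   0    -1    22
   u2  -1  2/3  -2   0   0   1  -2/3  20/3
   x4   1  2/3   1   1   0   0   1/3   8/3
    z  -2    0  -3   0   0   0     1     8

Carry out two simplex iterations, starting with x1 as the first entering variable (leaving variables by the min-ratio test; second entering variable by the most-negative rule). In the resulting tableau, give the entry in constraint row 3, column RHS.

Ratio test on column x1 — row 1: entry 0 ≤ 0; row 2: entry -1 ≤ 0; row 3: (8/3)/1 = 8/3. Minimum is 8/3 at row 3 (x4 leaves); pivot element 1.
Divide row 3 by 1; eliminate column x1 from the other rows.
Second iteration: most negative z-row entry is -1 in column x3, so x3 enters.
Ratio test on column x3 — row 1: entry 0 ≤ 0; row 2: entry -1 ≤ 0; row 3: (8/3)/1 = 8/3. Minimum is 8/3 at row 3 (x1 leaves); pivot element 1.
Divide row 3 by 1; eliminate column x3 from the other rows.
After both pivots, the entry at constraint row 3, column RHS is 8/3.

8/3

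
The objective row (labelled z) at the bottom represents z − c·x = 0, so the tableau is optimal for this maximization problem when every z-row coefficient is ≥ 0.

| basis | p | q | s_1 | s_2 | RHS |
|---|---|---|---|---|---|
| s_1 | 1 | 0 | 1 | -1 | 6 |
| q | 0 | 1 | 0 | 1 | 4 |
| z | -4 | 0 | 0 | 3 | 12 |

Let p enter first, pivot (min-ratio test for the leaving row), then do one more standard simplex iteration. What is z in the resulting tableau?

40

Ratio test on column p — row 1: 6/1 = 6; row 2: entry 0 ≤ 0. Minimum is 6 at row 1 (s_1 leaves); pivot element 1.
Pivot on row 1; the z-row RHS becomes 12 − (-4)·6 = 36.
Next entering variable (most negative z-row entry -1): s_2.
Ratio test on column s_2 — row 1: entry -1 ≤ 0; row 2: 4/1 = 4. Minimum is 4 at row 2 (q leaves); pivot element 1.
After the second pivot the z-row RHS is 36 − (-1)·4 = 40.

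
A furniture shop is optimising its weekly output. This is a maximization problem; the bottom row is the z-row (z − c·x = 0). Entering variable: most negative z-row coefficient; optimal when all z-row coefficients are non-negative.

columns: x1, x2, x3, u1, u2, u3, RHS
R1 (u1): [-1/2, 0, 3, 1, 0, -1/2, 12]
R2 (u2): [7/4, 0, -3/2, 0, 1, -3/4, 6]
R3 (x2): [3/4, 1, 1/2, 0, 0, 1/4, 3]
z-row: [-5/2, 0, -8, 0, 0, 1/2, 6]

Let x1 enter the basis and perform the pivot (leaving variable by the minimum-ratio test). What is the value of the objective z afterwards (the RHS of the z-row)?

102/7

Ratio test on column x1 — row 1: entry -1/2 ≤ 0; row 2: 6/(7/4) = 24/7; row 3: 3/(3/4) = 4. Minimum is 24/7 at row 2 (u2 leaves); pivot element 7/4.
Pivot on row 2; the z-row RHS becomes 6 − (-5/2)·(24/7) = 102/7.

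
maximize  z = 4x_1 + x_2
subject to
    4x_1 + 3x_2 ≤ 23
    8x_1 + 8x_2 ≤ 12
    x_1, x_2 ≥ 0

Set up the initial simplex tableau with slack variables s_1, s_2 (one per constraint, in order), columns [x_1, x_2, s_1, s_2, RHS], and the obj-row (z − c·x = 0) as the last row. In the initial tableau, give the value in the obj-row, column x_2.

The obj-row carries the negated objective coefficients: the x_2 entry is -1.

-1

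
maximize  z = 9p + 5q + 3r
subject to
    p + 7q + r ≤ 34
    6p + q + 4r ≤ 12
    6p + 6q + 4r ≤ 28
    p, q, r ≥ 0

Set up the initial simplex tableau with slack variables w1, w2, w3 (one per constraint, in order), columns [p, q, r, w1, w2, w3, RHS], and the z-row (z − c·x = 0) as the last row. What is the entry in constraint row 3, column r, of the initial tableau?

4

Constraint 3 has coefficient 4 on r.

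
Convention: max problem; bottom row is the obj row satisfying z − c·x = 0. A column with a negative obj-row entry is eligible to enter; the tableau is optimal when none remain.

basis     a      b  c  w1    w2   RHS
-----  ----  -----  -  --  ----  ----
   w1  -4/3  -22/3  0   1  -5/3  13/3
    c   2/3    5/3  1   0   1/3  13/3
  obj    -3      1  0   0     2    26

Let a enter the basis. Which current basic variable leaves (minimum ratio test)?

c

Column a entries and ratios — w1: -4/3 ≤ 0, skip; c: (13/3)/(2/3) = 13/2.
Smallest ratio is 13/2 in the row of c, so c leaves.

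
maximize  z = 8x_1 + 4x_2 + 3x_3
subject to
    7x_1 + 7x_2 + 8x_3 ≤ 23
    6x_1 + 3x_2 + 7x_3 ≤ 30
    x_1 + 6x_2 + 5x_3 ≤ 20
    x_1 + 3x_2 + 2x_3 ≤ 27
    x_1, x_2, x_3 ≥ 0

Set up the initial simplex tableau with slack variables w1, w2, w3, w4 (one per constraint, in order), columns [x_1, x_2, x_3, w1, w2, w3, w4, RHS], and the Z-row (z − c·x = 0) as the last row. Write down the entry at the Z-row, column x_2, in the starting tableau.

-4

The Z-row carries the negated objective coefficients: the x_2 entry is -4.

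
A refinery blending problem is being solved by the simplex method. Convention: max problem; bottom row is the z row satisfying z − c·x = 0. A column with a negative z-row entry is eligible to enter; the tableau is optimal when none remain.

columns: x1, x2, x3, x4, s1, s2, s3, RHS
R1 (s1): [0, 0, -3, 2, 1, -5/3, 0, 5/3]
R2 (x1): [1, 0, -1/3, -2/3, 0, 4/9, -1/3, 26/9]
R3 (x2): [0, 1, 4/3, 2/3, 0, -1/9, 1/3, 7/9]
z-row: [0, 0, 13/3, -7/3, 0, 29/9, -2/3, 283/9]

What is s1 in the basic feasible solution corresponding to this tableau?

s1 is basic (row 1); its value is the RHS of that row, 5/3.

5/3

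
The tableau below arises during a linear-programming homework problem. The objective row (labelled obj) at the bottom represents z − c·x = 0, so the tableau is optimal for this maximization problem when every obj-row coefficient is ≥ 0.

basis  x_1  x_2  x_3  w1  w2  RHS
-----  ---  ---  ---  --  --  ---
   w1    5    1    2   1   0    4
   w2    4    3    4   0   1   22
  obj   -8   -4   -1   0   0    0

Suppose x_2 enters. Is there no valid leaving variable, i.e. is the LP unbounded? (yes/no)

no

Column x_2 has positive entries in row(s) 1, 2, so the ratio test bounds it — not unbounded.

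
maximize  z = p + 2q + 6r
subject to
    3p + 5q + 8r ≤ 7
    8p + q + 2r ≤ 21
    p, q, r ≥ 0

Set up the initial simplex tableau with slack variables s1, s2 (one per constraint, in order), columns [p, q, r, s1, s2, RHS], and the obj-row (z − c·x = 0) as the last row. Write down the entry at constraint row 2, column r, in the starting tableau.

Constraint 2 has coefficient 2 on r.

2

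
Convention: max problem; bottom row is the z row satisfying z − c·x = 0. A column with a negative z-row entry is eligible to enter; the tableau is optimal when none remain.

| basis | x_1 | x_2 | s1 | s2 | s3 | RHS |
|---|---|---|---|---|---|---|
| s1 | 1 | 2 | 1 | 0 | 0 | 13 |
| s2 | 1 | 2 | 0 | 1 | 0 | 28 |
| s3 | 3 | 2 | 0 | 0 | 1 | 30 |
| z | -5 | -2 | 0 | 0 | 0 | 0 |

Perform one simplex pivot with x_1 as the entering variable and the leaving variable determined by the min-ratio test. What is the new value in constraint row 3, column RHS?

Ratio test on column x_1 — row 1: 13/1 = 13; row 2: 28/1 = 28; row 3: 30/3 = 10. Minimum is 10 at row 3 (s3 leaves); pivot element 3.
Divide row 3 by 3; eliminate column x_1 from the other rows.
In the new row 3, the RHS entry is the old entry divided by the pivot: 30/3 = 10.

10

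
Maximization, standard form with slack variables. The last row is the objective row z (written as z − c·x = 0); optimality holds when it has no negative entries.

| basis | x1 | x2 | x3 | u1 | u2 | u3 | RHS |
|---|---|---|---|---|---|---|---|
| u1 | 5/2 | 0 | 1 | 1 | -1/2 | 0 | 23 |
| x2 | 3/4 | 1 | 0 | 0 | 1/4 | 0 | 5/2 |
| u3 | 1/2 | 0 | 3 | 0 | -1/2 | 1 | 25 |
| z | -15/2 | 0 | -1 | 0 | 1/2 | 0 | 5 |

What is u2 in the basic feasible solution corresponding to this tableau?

u2 is not in the basis, so in the current basic feasible solution u2 = 0.

0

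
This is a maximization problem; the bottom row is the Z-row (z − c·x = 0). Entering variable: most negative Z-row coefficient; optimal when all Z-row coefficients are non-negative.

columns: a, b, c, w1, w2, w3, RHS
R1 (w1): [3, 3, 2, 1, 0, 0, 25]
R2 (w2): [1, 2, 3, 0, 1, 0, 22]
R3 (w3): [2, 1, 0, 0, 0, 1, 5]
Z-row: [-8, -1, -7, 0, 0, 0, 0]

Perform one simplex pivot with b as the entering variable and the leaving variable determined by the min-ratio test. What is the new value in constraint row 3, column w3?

Ratio test on column b — row 1: 25/3 = 25/3; row 2: 22/2 = 11; row 3: 5/1 = 5. Minimum is 5 at row 3 (w3 leaves); pivot element 1.
Divide row 3 by 1; eliminate column b from the other rows.
In the new row 3, the w3 entry is the old entry divided by the pivot: 1/1 = 1.

1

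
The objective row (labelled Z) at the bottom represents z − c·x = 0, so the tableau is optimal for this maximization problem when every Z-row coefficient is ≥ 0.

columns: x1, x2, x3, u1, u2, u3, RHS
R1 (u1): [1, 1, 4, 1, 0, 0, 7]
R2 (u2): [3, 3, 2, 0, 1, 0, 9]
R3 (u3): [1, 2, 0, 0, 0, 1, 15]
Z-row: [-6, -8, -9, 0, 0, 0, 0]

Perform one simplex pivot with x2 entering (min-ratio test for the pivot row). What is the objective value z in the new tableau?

24

Ratio test on column x2 — row 1: 7/1 = 7; row 2: 9/3 = 3; row 3: 15/2 = 15/2. Minimum is 3 at row 2 (u2 leaves); pivot element 3.
Pivot on row 2; the Z-row RHS becomes 0 − (-8)·3 = 24.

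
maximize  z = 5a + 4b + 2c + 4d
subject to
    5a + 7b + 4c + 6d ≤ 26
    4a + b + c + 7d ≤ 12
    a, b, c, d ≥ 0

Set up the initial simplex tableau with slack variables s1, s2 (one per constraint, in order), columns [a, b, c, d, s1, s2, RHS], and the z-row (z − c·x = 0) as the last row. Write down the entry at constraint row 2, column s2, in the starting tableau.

1

Slack s2 belongs to constraint 2; its column is the unit vector e_2, so the entry in row 2 is 1.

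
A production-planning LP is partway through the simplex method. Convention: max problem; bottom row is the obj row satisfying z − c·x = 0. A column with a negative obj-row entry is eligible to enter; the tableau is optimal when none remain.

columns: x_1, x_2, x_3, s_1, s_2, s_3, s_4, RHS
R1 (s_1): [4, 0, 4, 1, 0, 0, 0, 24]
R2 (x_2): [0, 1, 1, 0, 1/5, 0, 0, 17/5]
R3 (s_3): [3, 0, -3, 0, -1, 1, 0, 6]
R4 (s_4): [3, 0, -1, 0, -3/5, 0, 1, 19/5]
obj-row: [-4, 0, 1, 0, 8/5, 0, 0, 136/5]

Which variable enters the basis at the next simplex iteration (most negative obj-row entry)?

Negative obj-row entries: x_1: -4.
The most negative is -4 in column x_1, so x_1 enters.

x_1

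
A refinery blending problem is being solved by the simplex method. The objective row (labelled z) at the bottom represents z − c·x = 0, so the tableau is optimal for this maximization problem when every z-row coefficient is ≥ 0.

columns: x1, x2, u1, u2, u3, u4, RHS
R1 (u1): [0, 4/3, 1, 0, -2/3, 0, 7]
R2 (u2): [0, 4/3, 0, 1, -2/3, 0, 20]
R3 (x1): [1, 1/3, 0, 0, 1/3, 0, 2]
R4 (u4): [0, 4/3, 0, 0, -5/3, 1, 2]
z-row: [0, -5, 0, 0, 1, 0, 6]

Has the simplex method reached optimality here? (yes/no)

no

The z-row has a negative entry -5 in column x2, so it is not optimal.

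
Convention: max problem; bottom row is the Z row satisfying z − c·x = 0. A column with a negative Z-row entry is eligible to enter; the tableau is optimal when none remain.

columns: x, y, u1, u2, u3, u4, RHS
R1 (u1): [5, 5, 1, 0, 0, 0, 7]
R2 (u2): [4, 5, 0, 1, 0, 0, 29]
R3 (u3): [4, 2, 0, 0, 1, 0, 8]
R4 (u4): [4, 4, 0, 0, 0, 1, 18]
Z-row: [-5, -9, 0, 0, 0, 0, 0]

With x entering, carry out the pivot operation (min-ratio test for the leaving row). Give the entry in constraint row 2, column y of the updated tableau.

1

Ratio test on column x — row 1: 7/5 = 7/5; row 2: 29/4 = 29/4; row 3: 8/4 = 2; row 4: 18/4 = 9/2. Minimum is 7/5 at row 1 (u1 leaves); pivot element 5.
Divide row 1 by 5; eliminate column x from the other rows.
Row 2 update in column y: 5 − 4·1 = 1.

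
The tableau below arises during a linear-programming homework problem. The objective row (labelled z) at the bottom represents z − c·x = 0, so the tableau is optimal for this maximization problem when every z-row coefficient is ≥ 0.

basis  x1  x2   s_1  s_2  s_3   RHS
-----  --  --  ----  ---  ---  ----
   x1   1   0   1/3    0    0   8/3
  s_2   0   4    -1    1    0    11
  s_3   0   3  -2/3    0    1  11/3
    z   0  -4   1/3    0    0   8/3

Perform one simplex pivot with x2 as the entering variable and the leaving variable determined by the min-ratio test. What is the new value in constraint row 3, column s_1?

-2/9

Ratio test on column x2 — row 1: entry 0 ≤ 0; row 2: 11/4 = 11/4; row 3: (11/3)/3 = 11/9. Minimum is 11/9 at row 3 (s_3 leaves); pivot element 3.
Divide row 3 by 3; eliminate column x2 from the other rows.
In the new row 3, the s_1 entry is the old entry divided by the pivot: (-2/3)/3 = -2/9.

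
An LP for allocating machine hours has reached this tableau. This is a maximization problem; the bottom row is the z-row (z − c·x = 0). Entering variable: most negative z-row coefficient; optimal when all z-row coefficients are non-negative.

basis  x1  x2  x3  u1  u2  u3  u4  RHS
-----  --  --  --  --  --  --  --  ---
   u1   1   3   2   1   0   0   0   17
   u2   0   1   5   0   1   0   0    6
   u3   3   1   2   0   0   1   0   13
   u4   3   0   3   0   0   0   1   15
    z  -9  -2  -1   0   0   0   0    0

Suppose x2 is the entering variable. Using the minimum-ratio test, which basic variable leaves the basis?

u1

Column x2 entries and ratios — u1: 17/3 = 17/3; u2: 6/1 = 6; u3: 13/1 = 13; u4: 0 ≤ 0, skip.
Smallest ratio is 17/3 in the row of u1, so u1 leaves.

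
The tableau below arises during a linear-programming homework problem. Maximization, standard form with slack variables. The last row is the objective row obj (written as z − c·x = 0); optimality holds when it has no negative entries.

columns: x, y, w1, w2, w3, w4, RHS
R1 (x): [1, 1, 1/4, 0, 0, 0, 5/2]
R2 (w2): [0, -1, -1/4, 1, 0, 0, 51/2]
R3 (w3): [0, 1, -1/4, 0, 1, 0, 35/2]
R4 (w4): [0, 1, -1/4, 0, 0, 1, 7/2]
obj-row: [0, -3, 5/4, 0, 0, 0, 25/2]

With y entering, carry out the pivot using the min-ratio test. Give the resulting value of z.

20

Ratio test on column y — row 1: (5/2)/1 = 5/2; row 2: entry -1 ≤ 0; row 3: (35/2)/1 = 35/2; row 4: (7/2)/1 = 7/2. Minimum is 5/2 at row 1 (x leaves); pivot element 1.
Pivot on row 1; the obj-row RHS becomes 25/2 − (-3)·(5/2) = 20.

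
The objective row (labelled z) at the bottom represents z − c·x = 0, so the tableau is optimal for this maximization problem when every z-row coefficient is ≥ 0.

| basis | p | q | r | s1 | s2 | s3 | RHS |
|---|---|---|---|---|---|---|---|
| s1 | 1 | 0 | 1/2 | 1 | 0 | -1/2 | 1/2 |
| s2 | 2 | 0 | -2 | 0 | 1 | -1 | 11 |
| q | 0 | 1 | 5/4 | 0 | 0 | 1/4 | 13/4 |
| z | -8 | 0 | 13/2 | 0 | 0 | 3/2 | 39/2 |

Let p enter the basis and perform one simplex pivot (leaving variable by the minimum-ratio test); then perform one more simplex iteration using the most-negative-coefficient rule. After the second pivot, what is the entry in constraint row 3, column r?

Ratio test on column p — row 1: (1/2)/1 = 1/2; row 2: 11/2 = 11/2; row 3: entry 0 ≤ 0. Minimum is 1/2 at row 1 (s1 leaves); pivot element 1.
Divide row 1 by 1; eliminate column p from the other rows.
Second iteration: most negative z-row entry is -5/2 in column s3, so s3 enters.
Ratio test on column s3 — row 1: entry -1/2 ≤ 0; row 2: entry 0 ≤ 0; row 3: (13/4)/(1/4) = 13. Minimum is 13 at row 3 (q leaves); pivot element 1/4.
Divide row 3 by 1/4; eliminate column s3 from the other rows.
After both pivots, the entry at constraint row 3, column r is 5.

5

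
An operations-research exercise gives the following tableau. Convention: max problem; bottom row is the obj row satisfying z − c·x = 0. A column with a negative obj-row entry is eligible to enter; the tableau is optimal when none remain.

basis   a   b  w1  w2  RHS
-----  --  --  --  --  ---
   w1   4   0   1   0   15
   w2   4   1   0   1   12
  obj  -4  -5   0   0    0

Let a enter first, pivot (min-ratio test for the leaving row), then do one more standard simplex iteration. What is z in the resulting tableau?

Ratio test on column a — row 1: 15/4 = 15/4; row 2: 12/4 = 3. Minimum is 3 at row 2 (w2 leaves); pivot element 4.
Pivot on row 2; the obj-row RHS becomes 0 − (-4)·3 = 12.
Next entering variable (most negative obj-row entry -4): b.
Ratio test on column b — row 1: entry -1 ≤ 0; row 2: 3/(1/4) = 12. Minimum is 12 at row 2 (a leaves); pivot element 1/4.
After the second pivot the obj-row RHS is 12 − (-4)·12 = 60.

60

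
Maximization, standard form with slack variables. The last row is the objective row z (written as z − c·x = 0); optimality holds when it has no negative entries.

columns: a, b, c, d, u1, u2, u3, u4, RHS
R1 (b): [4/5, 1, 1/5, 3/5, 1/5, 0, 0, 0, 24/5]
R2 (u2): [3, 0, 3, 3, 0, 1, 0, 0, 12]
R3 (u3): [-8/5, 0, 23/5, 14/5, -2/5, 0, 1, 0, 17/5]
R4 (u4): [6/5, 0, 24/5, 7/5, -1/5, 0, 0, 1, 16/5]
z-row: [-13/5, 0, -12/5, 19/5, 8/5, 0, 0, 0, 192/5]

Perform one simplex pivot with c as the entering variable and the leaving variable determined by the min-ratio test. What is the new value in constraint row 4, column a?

Ratio test on column c — row 1: (24/5)/(1/5) = 24; row 2: 12/3 = 4; row 3: (17/5)/(23/5) = 17/23; row 4: (16/5)/(24/5) = 2/3. Minimum is 2/3 at row 4 (u4 leaves); pivot element 24/5.
Divide row 4 by 24/5; eliminate column c from the other rows.
In the new row 4, the a entry is the old entry divided by the pivot: (6/5)/(24/5) = 1/4.

1/4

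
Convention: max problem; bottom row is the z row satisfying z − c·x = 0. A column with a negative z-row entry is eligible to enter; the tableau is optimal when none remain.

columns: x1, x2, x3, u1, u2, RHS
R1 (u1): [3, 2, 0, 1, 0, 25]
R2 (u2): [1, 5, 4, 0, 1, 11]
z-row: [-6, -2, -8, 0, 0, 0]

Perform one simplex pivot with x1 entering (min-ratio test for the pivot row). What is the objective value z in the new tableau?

50

Ratio test on column x1 — row 1: 25/3 = 25/3; row 2: 11/1 = 11. Minimum is 25/3 at row 1 (u1 leaves); pivot element 3.
Pivot on row 1; the z-row RHS becomes 0 − (-6)·(25/3) = 50.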